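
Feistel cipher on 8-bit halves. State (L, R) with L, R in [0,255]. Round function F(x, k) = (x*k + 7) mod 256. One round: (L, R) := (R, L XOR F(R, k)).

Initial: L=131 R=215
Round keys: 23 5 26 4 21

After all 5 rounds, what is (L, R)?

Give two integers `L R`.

Round 1 (k=23): L=215 R=219
Round 2 (k=5): L=219 R=153
Round 3 (k=26): L=153 R=74
Round 4 (k=4): L=74 R=182
Round 5 (k=21): L=182 R=191

Answer: 182 191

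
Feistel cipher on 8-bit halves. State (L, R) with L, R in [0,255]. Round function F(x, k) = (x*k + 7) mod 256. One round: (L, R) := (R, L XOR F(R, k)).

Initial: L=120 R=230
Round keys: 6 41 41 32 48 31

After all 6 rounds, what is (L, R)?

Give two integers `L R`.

Answer: 159 187

Derivation:
Round 1 (k=6): L=230 R=19
Round 2 (k=41): L=19 R=244
Round 3 (k=41): L=244 R=8
Round 4 (k=32): L=8 R=243
Round 5 (k=48): L=243 R=159
Round 6 (k=31): L=159 R=187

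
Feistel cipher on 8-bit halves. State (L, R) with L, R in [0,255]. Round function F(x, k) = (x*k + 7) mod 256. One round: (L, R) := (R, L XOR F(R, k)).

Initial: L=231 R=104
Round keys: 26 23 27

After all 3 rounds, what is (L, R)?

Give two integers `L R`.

Answer: 127 28

Derivation:
Round 1 (k=26): L=104 R=112
Round 2 (k=23): L=112 R=127
Round 3 (k=27): L=127 R=28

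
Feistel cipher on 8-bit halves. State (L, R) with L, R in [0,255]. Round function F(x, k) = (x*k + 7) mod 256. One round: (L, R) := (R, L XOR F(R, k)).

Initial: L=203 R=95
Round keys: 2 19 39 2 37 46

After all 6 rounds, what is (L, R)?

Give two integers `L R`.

Round 1 (k=2): L=95 R=14
Round 2 (k=19): L=14 R=78
Round 3 (k=39): L=78 R=231
Round 4 (k=2): L=231 R=155
Round 5 (k=37): L=155 R=137
Round 6 (k=46): L=137 R=62

Answer: 137 62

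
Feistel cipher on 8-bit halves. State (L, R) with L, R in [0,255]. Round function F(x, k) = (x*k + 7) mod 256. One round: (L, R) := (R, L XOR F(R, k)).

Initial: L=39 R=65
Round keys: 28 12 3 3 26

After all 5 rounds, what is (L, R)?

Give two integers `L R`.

Round 1 (k=28): L=65 R=4
Round 2 (k=12): L=4 R=118
Round 3 (k=3): L=118 R=109
Round 4 (k=3): L=109 R=56
Round 5 (k=26): L=56 R=218

Answer: 56 218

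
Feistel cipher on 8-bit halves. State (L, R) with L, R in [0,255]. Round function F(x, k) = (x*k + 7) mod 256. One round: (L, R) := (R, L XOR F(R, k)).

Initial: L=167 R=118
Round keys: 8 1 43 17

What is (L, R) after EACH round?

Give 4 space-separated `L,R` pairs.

Round 1 (k=8): L=118 R=16
Round 2 (k=1): L=16 R=97
Round 3 (k=43): L=97 R=66
Round 4 (k=17): L=66 R=8

Answer: 118,16 16,97 97,66 66,8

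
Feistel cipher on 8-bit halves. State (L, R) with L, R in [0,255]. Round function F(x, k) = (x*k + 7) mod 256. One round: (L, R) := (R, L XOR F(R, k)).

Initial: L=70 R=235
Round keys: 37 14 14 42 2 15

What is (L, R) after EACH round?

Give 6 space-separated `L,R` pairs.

Round 1 (k=37): L=235 R=184
Round 2 (k=14): L=184 R=252
Round 3 (k=14): L=252 R=119
Round 4 (k=42): L=119 R=113
Round 5 (k=2): L=113 R=158
Round 6 (k=15): L=158 R=56

Answer: 235,184 184,252 252,119 119,113 113,158 158,56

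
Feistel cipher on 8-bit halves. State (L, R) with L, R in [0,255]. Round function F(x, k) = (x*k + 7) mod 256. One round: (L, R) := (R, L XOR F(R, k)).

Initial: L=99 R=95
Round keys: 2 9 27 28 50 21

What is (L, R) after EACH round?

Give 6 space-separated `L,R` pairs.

Answer: 95,166 166,130 130,27 27,121 121,178 178,216

Derivation:
Round 1 (k=2): L=95 R=166
Round 2 (k=9): L=166 R=130
Round 3 (k=27): L=130 R=27
Round 4 (k=28): L=27 R=121
Round 5 (k=50): L=121 R=178
Round 6 (k=21): L=178 R=216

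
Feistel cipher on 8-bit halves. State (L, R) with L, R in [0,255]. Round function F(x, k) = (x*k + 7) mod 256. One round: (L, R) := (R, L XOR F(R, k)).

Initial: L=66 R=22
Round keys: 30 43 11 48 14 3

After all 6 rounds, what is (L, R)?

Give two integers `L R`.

Round 1 (k=30): L=22 R=217
Round 2 (k=43): L=217 R=108
Round 3 (k=11): L=108 R=114
Round 4 (k=48): L=114 R=11
Round 5 (k=14): L=11 R=211
Round 6 (k=3): L=211 R=139

Answer: 211 139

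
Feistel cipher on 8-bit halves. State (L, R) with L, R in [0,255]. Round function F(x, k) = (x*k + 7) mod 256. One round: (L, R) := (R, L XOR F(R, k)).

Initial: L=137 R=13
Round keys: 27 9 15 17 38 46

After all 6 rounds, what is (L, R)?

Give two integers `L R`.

Round 1 (k=27): L=13 R=239
Round 2 (k=9): L=239 R=99
Round 3 (k=15): L=99 R=59
Round 4 (k=17): L=59 R=145
Round 5 (k=38): L=145 R=182
Round 6 (k=46): L=182 R=42

Answer: 182 42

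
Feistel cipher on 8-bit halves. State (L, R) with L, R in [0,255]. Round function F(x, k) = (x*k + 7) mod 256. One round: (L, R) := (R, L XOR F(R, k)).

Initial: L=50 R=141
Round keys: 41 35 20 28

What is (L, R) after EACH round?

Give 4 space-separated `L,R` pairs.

Answer: 141,174 174,92 92,153 153,159

Derivation:
Round 1 (k=41): L=141 R=174
Round 2 (k=35): L=174 R=92
Round 3 (k=20): L=92 R=153
Round 4 (k=28): L=153 R=159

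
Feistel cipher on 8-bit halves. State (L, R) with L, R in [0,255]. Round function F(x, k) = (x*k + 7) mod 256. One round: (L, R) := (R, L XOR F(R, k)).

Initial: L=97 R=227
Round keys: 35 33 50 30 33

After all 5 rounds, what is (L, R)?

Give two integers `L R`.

Round 1 (k=35): L=227 R=113
Round 2 (k=33): L=113 R=123
Round 3 (k=50): L=123 R=124
Round 4 (k=30): L=124 R=244
Round 5 (k=33): L=244 R=7

Answer: 244 7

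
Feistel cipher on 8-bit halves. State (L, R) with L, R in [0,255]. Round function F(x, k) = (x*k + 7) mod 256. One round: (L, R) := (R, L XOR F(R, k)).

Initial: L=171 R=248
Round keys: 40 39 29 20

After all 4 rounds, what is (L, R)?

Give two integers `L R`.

Round 1 (k=40): L=248 R=108
Round 2 (k=39): L=108 R=131
Round 3 (k=29): L=131 R=178
Round 4 (k=20): L=178 R=108

Answer: 178 108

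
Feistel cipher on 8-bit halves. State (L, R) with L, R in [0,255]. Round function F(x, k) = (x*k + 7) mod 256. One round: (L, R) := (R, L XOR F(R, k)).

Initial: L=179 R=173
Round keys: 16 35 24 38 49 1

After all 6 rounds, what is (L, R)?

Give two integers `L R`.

Answer: 109 243

Derivation:
Round 1 (k=16): L=173 R=100
Round 2 (k=35): L=100 R=30
Round 3 (k=24): L=30 R=179
Round 4 (k=38): L=179 R=135
Round 5 (k=49): L=135 R=109
Round 6 (k=1): L=109 R=243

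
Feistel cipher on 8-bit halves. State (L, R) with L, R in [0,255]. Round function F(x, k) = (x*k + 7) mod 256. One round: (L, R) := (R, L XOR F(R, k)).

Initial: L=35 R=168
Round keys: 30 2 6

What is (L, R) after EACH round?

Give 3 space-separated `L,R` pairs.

Round 1 (k=30): L=168 R=148
Round 2 (k=2): L=148 R=135
Round 3 (k=6): L=135 R=165

Answer: 168,148 148,135 135,165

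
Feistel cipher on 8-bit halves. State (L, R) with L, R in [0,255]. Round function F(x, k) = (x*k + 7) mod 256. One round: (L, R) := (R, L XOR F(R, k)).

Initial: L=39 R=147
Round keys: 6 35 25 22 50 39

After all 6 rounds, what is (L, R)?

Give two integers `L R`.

Answer: 138 62

Derivation:
Round 1 (k=6): L=147 R=94
Round 2 (k=35): L=94 R=114
Round 3 (k=25): L=114 R=119
Round 4 (k=22): L=119 R=51
Round 5 (k=50): L=51 R=138
Round 6 (k=39): L=138 R=62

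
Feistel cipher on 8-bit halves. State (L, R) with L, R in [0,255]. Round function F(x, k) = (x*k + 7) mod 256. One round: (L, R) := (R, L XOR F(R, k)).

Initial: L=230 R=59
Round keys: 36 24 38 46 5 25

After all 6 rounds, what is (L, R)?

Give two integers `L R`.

Answer: 16 192

Derivation:
Round 1 (k=36): L=59 R=181
Round 2 (k=24): L=181 R=196
Round 3 (k=38): L=196 R=170
Round 4 (k=46): L=170 R=87
Round 5 (k=5): L=87 R=16
Round 6 (k=25): L=16 R=192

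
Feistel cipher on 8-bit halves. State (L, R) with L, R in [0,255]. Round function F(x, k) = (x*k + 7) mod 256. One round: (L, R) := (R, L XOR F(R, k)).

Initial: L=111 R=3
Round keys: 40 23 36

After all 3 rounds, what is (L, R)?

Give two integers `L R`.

Round 1 (k=40): L=3 R=16
Round 2 (k=23): L=16 R=116
Round 3 (k=36): L=116 R=71

Answer: 116 71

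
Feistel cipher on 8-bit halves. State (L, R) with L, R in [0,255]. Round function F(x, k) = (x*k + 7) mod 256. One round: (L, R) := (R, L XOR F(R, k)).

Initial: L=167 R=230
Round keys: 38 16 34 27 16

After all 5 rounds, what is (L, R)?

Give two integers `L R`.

Answer: 15 18

Derivation:
Round 1 (k=38): L=230 R=140
Round 2 (k=16): L=140 R=33
Round 3 (k=34): L=33 R=229
Round 4 (k=27): L=229 R=15
Round 5 (k=16): L=15 R=18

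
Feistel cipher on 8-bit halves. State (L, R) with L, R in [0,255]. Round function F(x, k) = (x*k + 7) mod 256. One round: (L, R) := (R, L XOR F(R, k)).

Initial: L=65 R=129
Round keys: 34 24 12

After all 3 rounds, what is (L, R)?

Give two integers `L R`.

Answer: 70 39

Derivation:
Round 1 (k=34): L=129 R=104
Round 2 (k=24): L=104 R=70
Round 3 (k=12): L=70 R=39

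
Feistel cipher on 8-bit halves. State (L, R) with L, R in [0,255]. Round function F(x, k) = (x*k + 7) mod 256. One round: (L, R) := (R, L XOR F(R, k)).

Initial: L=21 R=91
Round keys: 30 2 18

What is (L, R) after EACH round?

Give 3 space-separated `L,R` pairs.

Answer: 91,164 164,20 20,203

Derivation:
Round 1 (k=30): L=91 R=164
Round 2 (k=2): L=164 R=20
Round 3 (k=18): L=20 R=203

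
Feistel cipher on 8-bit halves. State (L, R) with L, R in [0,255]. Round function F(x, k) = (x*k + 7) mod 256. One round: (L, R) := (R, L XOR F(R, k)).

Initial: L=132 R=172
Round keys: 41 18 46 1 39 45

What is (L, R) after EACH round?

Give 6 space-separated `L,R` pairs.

Answer: 172,23 23,9 9,178 178,176 176,101 101,120

Derivation:
Round 1 (k=41): L=172 R=23
Round 2 (k=18): L=23 R=9
Round 3 (k=46): L=9 R=178
Round 4 (k=1): L=178 R=176
Round 5 (k=39): L=176 R=101
Round 6 (k=45): L=101 R=120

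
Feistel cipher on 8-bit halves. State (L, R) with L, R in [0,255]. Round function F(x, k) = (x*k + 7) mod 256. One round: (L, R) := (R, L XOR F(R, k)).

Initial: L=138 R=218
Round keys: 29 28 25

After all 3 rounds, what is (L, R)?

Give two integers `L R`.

Answer: 65 83

Derivation:
Round 1 (k=29): L=218 R=51
Round 2 (k=28): L=51 R=65
Round 3 (k=25): L=65 R=83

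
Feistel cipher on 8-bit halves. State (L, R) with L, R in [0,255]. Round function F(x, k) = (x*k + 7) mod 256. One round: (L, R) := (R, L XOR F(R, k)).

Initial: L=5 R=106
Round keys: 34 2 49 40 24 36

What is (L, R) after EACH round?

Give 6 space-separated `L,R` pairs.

Answer: 106,30 30,41 41,254 254,158 158,41 41,85

Derivation:
Round 1 (k=34): L=106 R=30
Round 2 (k=2): L=30 R=41
Round 3 (k=49): L=41 R=254
Round 4 (k=40): L=254 R=158
Round 5 (k=24): L=158 R=41
Round 6 (k=36): L=41 R=85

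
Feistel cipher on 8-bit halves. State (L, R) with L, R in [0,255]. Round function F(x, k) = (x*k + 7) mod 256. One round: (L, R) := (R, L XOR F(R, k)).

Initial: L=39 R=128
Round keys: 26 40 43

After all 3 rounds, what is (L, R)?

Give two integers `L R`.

Answer: 135 148

Derivation:
Round 1 (k=26): L=128 R=32
Round 2 (k=40): L=32 R=135
Round 3 (k=43): L=135 R=148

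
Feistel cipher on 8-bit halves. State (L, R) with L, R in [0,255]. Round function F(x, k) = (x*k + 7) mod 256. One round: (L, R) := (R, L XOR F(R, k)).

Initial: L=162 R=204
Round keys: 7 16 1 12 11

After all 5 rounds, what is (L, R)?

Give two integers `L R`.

Answer: 16 236

Derivation:
Round 1 (k=7): L=204 R=57
Round 2 (k=16): L=57 R=91
Round 3 (k=1): L=91 R=91
Round 4 (k=12): L=91 R=16
Round 5 (k=11): L=16 R=236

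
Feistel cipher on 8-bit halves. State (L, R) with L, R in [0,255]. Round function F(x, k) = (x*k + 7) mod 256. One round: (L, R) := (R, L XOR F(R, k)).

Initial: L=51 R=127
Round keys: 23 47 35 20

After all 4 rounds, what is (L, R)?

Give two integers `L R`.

Answer: 171 72

Derivation:
Round 1 (k=23): L=127 R=67
Round 2 (k=47): L=67 R=43
Round 3 (k=35): L=43 R=171
Round 4 (k=20): L=171 R=72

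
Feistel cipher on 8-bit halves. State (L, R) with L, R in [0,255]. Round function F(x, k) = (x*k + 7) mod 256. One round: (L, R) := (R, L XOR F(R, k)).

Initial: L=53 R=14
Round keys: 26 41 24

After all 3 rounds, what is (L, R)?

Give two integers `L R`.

Answer: 51 137

Derivation:
Round 1 (k=26): L=14 R=70
Round 2 (k=41): L=70 R=51
Round 3 (k=24): L=51 R=137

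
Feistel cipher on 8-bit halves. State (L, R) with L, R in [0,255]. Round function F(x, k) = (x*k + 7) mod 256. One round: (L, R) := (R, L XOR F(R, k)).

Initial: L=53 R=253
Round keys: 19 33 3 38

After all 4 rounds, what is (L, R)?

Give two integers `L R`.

Round 1 (k=19): L=253 R=251
Round 2 (k=33): L=251 R=159
Round 3 (k=3): L=159 R=31
Round 4 (k=38): L=31 R=62

Answer: 31 62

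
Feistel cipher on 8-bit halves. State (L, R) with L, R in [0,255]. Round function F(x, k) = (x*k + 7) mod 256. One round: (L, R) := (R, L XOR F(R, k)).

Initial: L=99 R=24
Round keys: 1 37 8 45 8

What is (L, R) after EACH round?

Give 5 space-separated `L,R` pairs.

Answer: 24,124 124,235 235,35 35,197 197,12

Derivation:
Round 1 (k=1): L=24 R=124
Round 2 (k=37): L=124 R=235
Round 3 (k=8): L=235 R=35
Round 4 (k=45): L=35 R=197
Round 5 (k=8): L=197 R=12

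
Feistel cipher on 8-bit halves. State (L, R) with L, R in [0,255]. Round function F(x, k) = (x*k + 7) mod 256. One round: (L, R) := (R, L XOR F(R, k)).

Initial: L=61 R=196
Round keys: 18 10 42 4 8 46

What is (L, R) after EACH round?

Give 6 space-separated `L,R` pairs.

Round 1 (k=18): L=196 R=242
Round 2 (k=10): L=242 R=191
Round 3 (k=42): L=191 R=175
Round 4 (k=4): L=175 R=124
Round 5 (k=8): L=124 R=72
Round 6 (k=46): L=72 R=139

Answer: 196,242 242,191 191,175 175,124 124,72 72,139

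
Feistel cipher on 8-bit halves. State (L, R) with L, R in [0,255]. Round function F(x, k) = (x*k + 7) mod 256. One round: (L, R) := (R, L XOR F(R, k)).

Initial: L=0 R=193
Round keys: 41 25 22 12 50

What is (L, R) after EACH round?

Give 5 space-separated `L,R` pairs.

Round 1 (k=41): L=193 R=240
Round 2 (k=25): L=240 R=182
Round 3 (k=22): L=182 R=91
Round 4 (k=12): L=91 R=253
Round 5 (k=50): L=253 R=42

Answer: 193,240 240,182 182,91 91,253 253,42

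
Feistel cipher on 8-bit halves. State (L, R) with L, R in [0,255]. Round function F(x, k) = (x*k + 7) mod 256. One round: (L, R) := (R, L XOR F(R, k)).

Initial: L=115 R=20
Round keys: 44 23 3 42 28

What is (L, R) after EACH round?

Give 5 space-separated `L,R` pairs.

Round 1 (k=44): L=20 R=4
Round 2 (k=23): L=4 R=119
Round 3 (k=3): L=119 R=104
Round 4 (k=42): L=104 R=96
Round 5 (k=28): L=96 R=239

Answer: 20,4 4,119 119,104 104,96 96,239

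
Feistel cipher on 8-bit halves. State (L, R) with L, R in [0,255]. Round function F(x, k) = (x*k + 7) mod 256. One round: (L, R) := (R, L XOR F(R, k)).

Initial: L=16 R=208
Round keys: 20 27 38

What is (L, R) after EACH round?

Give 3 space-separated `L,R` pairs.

Round 1 (k=20): L=208 R=87
Round 2 (k=27): L=87 R=228
Round 3 (k=38): L=228 R=136

Answer: 208,87 87,228 228,136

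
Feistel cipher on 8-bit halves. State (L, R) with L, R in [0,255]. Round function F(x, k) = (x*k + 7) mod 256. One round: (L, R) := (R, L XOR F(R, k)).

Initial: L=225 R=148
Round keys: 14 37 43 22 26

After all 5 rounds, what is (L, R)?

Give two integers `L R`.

Round 1 (k=14): L=148 R=254
Round 2 (k=37): L=254 R=41
Round 3 (k=43): L=41 R=20
Round 4 (k=22): L=20 R=150
Round 5 (k=26): L=150 R=87

Answer: 150 87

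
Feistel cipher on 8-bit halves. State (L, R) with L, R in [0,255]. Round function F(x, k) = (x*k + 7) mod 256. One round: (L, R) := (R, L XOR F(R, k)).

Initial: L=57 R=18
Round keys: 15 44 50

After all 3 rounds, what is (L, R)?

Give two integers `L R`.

Answer: 133 45

Derivation:
Round 1 (k=15): L=18 R=44
Round 2 (k=44): L=44 R=133
Round 3 (k=50): L=133 R=45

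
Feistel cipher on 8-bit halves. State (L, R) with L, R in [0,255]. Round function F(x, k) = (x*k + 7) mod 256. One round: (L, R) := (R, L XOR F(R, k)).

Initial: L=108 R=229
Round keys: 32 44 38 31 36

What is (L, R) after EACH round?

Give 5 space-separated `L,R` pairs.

Answer: 229,203 203,14 14,208 208,57 57,219

Derivation:
Round 1 (k=32): L=229 R=203
Round 2 (k=44): L=203 R=14
Round 3 (k=38): L=14 R=208
Round 4 (k=31): L=208 R=57
Round 5 (k=36): L=57 R=219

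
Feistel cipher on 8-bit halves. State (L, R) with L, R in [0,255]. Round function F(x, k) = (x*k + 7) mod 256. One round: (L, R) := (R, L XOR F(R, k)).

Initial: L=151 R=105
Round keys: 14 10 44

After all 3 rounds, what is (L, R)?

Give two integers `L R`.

Round 1 (k=14): L=105 R=82
Round 2 (k=10): L=82 R=82
Round 3 (k=44): L=82 R=77

Answer: 82 77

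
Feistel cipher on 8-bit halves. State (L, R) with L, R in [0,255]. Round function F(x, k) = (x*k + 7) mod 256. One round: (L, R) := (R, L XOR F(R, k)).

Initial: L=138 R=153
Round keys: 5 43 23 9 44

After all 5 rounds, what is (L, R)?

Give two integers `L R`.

Round 1 (k=5): L=153 R=142
Round 2 (k=43): L=142 R=120
Round 3 (k=23): L=120 R=65
Round 4 (k=9): L=65 R=40
Round 5 (k=44): L=40 R=166

Answer: 40 166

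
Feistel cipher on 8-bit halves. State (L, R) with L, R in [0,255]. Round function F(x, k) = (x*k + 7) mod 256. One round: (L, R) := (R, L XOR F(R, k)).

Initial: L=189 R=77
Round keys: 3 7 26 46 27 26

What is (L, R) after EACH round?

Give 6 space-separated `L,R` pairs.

Answer: 77,83 83,1 1,114 114,130 130,207 207,143

Derivation:
Round 1 (k=3): L=77 R=83
Round 2 (k=7): L=83 R=1
Round 3 (k=26): L=1 R=114
Round 4 (k=46): L=114 R=130
Round 5 (k=27): L=130 R=207
Round 6 (k=26): L=207 R=143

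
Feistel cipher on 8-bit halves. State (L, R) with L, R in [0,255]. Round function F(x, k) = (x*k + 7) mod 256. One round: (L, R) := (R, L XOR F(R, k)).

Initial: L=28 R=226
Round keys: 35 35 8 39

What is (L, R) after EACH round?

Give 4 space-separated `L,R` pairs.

Round 1 (k=35): L=226 R=241
Round 2 (k=35): L=241 R=24
Round 3 (k=8): L=24 R=54
Round 4 (k=39): L=54 R=89

Answer: 226,241 241,24 24,54 54,89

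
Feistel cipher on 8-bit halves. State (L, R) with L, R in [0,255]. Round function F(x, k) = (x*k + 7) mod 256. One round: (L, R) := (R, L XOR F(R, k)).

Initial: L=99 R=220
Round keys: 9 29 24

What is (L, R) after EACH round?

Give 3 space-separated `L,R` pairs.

Round 1 (k=9): L=220 R=160
Round 2 (k=29): L=160 R=251
Round 3 (k=24): L=251 R=47

Answer: 220,160 160,251 251,47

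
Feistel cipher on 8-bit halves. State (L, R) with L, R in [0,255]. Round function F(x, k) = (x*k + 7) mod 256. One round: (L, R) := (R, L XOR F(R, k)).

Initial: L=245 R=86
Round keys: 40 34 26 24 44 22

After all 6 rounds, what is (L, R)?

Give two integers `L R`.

Answer: 100 13

Derivation:
Round 1 (k=40): L=86 R=130
Round 2 (k=34): L=130 R=29
Round 3 (k=26): L=29 R=123
Round 4 (k=24): L=123 R=146
Round 5 (k=44): L=146 R=100
Round 6 (k=22): L=100 R=13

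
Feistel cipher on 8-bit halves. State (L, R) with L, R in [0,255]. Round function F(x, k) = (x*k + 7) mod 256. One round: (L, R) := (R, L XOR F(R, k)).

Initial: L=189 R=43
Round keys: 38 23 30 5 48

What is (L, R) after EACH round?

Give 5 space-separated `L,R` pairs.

Round 1 (k=38): L=43 R=212
Round 2 (k=23): L=212 R=56
Round 3 (k=30): L=56 R=67
Round 4 (k=5): L=67 R=110
Round 5 (k=48): L=110 R=228

Answer: 43,212 212,56 56,67 67,110 110,228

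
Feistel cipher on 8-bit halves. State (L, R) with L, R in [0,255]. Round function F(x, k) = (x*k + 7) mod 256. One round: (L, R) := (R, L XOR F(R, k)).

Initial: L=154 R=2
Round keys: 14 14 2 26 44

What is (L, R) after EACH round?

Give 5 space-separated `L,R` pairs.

Round 1 (k=14): L=2 R=185
Round 2 (k=14): L=185 R=39
Round 3 (k=2): L=39 R=236
Round 4 (k=26): L=236 R=216
Round 5 (k=44): L=216 R=203

Answer: 2,185 185,39 39,236 236,216 216,203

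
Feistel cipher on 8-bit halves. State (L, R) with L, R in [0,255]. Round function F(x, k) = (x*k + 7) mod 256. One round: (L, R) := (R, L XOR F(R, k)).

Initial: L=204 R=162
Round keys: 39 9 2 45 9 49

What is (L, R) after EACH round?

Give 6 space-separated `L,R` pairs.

Answer: 162,121 121,234 234,162 162,107 107,104 104,132

Derivation:
Round 1 (k=39): L=162 R=121
Round 2 (k=9): L=121 R=234
Round 3 (k=2): L=234 R=162
Round 4 (k=45): L=162 R=107
Round 5 (k=9): L=107 R=104
Round 6 (k=49): L=104 R=132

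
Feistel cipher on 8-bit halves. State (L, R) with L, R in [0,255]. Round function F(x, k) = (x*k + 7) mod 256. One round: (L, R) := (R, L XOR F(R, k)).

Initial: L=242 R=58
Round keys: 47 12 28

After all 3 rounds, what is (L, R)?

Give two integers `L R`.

Answer: 65 124

Derivation:
Round 1 (k=47): L=58 R=95
Round 2 (k=12): L=95 R=65
Round 3 (k=28): L=65 R=124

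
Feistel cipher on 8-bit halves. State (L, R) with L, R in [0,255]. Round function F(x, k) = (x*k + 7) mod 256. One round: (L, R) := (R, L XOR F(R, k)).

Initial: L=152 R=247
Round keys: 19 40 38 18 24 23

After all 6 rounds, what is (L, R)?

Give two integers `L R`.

Answer: 28 166

Derivation:
Round 1 (k=19): L=247 R=196
Round 2 (k=40): L=196 R=80
Round 3 (k=38): L=80 R=35
Round 4 (k=18): L=35 R=45
Round 5 (k=24): L=45 R=28
Round 6 (k=23): L=28 R=166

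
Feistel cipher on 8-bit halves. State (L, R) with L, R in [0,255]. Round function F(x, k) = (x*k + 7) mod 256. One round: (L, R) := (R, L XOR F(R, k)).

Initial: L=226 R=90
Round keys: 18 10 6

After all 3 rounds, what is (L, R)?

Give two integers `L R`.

Answer: 27 16

Derivation:
Round 1 (k=18): L=90 R=185
Round 2 (k=10): L=185 R=27
Round 3 (k=6): L=27 R=16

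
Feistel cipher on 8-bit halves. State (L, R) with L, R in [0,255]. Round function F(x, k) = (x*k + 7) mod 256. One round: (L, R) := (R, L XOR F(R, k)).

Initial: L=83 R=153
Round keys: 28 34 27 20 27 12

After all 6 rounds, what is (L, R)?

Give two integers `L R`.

Round 1 (k=28): L=153 R=144
Round 2 (k=34): L=144 R=190
Round 3 (k=27): L=190 R=129
Round 4 (k=20): L=129 R=165
Round 5 (k=27): L=165 R=239
Round 6 (k=12): L=239 R=158

Answer: 239 158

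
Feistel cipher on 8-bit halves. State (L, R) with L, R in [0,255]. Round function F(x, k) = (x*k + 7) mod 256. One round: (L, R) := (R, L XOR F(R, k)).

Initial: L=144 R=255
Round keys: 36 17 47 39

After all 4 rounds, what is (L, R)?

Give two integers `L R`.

Answer: 209 139

Derivation:
Round 1 (k=36): L=255 R=115
Round 2 (k=17): L=115 R=85
Round 3 (k=47): L=85 R=209
Round 4 (k=39): L=209 R=139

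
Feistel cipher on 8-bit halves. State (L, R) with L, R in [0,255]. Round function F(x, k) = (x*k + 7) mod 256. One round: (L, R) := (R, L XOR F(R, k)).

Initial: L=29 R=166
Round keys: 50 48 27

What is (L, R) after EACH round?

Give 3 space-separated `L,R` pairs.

Answer: 166,110 110,1 1,76

Derivation:
Round 1 (k=50): L=166 R=110
Round 2 (k=48): L=110 R=1
Round 3 (k=27): L=1 R=76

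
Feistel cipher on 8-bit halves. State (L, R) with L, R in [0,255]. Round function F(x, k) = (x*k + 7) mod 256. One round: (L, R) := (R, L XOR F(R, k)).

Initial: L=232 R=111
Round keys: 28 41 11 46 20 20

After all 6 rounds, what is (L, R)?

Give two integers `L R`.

Round 1 (k=28): L=111 R=195
Round 2 (k=41): L=195 R=45
Round 3 (k=11): L=45 R=53
Round 4 (k=46): L=53 R=160
Round 5 (k=20): L=160 R=178
Round 6 (k=20): L=178 R=79

Answer: 178 79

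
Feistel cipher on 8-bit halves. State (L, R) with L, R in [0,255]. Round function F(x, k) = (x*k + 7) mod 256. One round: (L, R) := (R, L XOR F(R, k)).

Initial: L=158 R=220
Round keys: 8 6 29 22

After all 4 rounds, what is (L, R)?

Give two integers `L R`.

Round 1 (k=8): L=220 R=121
Round 2 (k=6): L=121 R=1
Round 3 (k=29): L=1 R=93
Round 4 (k=22): L=93 R=4

Answer: 93 4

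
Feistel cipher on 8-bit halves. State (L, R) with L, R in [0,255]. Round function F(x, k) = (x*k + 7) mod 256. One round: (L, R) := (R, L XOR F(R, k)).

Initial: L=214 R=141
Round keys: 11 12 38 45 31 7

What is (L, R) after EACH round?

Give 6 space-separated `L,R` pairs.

Answer: 141,192 192,138 138,67 67,68 68,0 0,67

Derivation:
Round 1 (k=11): L=141 R=192
Round 2 (k=12): L=192 R=138
Round 3 (k=38): L=138 R=67
Round 4 (k=45): L=67 R=68
Round 5 (k=31): L=68 R=0
Round 6 (k=7): L=0 R=67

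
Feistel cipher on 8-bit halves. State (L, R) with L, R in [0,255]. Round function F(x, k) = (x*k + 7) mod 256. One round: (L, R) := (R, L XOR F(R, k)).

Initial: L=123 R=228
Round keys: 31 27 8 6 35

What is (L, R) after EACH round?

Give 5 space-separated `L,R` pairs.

Round 1 (k=31): L=228 R=216
Round 2 (k=27): L=216 R=43
Round 3 (k=8): L=43 R=135
Round 4 (k=6): L=135 R=26
Round 5 (k=35): L=26 R=18

Answer: 228,216 216,43 43,135 135,26 26,18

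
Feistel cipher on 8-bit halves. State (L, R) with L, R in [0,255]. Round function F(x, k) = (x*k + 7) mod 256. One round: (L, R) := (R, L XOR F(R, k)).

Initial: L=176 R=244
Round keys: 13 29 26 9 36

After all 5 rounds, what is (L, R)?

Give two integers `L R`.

Round 1 (k=13): L=244 R=219
Round 2 (k=29): L=219 R=34
Round 3 (k=26): L=34 R=160
Round 4 (k=9): L=160 R=133
Round 5 (k=36): L=133 R=27

Answer: 133 27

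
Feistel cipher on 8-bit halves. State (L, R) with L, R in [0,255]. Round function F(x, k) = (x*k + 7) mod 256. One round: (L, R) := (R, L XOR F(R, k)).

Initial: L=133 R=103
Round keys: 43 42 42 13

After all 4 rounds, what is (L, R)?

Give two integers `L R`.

Round 1 (k=43): L=103 R=209
Round 2 (k=42): L=209 R=54
Round 3 (k=42): L=54 R=50
Round 4 (k=13): L=50 R=167

Answer: 50 167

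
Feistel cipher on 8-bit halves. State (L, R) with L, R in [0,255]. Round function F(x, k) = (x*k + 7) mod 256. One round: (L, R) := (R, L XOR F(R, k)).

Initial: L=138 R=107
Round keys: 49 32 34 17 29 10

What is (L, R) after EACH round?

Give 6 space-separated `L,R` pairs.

Answer: 107,8 8,108 108,87 87,162 162,54 54,129

Derivation:
Round 1 (k=49): L=107 R=8
Round 2 (k=32): L=8 R=108
Round 3 (k=34): L=108 R=87
Round 4 (k=17): L=87 R=162
Round 5 (k=29): L=162 R=54
Round 6 (k=10): L=54 R=129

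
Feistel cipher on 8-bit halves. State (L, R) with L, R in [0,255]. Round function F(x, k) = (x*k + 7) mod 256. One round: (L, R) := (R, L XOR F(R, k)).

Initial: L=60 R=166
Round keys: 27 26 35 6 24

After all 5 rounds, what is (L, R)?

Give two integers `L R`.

Round 1 (k=27): L=166 R=181
Round 2 (k=26): L=181 R=207
Round 3 (k=35): L=207 R=225
Round 4 (k=6): L=225 R=130
Round 5 (k=24): L=130 R=214

Answer: 130 214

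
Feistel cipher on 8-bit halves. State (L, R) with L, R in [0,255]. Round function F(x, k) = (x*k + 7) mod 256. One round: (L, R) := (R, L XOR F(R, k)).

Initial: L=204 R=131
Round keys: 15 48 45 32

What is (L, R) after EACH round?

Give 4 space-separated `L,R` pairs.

Answer: 131,120 120,4 4,195 195,99

Derivation:
Round 1 (k=15): L=131 R=120
Round 2 (k=48): L=120 R=4
Round 3 (k=45): L=4 R=195
Round 4 (k=32): L=195 R=99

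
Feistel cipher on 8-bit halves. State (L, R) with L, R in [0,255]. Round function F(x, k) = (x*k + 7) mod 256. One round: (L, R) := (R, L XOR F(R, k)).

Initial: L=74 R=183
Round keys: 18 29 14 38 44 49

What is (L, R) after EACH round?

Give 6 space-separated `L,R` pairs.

Round 1 (k=18): L=183 R=175
Round 2 (k=29): L=175 R=109
Round 3 (k=14): L=109 R=82
Round 4 (k=38): L=82 R=94
Round 5 (k=44): L=94 R=125
Round 6 (k=49): L=125 R=170

Answer: 183,175 175,109 109,82 82,94 94,125 125,170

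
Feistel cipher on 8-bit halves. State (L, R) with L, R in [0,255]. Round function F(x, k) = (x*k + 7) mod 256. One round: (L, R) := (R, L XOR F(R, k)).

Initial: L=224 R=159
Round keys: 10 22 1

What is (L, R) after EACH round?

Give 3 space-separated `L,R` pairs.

Answer: 159,221 221,154 154,124

Derivation:
Round 1 (k=10): L=159 R=221
Round 2 (k=22): L=221 R=154
Round 3 (k=1): L=154 R=124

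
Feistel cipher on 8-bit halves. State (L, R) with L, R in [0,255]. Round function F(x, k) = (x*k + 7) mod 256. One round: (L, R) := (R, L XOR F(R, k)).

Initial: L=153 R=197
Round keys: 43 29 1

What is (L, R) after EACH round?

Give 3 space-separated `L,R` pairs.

Round 1 (k=43): L=197 R=135
Round 2 (k=29): L=135 R=151
Round 3 (k=1): L=151 R=25

Answer: 197,135 135,151 151,25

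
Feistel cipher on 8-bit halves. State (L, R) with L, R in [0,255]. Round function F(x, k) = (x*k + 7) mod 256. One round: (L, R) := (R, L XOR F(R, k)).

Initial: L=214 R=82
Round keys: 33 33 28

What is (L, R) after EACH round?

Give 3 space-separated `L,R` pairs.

Answer: 82,79 79,100 100,184

Derivation:
Round 1 (k=33): L=82 R=79
Round 2 (k=33): L=79 R=100
Round 3 (k=28): L=100 R=184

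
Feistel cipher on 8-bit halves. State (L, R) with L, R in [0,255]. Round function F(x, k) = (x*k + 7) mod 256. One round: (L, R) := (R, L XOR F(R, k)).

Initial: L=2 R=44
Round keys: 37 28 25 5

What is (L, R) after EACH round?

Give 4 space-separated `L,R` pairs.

Answer: 44,97 97,143 143,159 159,173

Derivation:
Round 1 (k=37): L=44 R=97
Round 2 (k=28): L=97 R=143
Round 3 (k=25): L=143 R=159
Round 4 (k=5): L=159 R=173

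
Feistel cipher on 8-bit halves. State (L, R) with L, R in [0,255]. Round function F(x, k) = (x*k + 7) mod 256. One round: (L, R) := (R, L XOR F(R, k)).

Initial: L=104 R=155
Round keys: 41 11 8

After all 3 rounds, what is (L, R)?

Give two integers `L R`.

Round 1 (k=41): L=155 R=178
Round 2 (k=11): L=178 R=54
Round 3 (k=8): L=54 R=5

Answer: 54 5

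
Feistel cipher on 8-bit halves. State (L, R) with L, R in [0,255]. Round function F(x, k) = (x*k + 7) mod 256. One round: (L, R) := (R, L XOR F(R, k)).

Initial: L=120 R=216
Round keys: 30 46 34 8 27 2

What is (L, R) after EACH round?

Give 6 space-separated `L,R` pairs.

Round 1 (k=30): L=216 R=47
Round 2 (k=46): L=47 R=161
Round 3 (k=34): L=161 R=70
Round 4 (k=8): L=70 R=150
Round 5 (k=27): L=150 R=159
Round 6 (k=2): L=159 R=211

Answer: 216,47 47,161 161,70 70,150 150,159 159,211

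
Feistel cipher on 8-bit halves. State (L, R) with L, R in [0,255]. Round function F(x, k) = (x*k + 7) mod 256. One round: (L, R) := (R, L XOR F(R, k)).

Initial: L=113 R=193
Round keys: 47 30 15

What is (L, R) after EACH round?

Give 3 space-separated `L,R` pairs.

Round 1 (k=47): L=193 R=7
Round 2 (k=30): L=7 R=24
Round 3 (k=15): L=24 R=104

Answer: 193,7 7,24 24,104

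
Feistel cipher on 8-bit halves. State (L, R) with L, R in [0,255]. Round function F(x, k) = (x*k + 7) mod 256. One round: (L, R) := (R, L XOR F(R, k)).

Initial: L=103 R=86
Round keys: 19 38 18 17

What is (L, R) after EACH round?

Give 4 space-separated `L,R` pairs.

Round 1 (k=19): L=86 R=14
Round 2 (k=38): L=14 R=77
Round 3 (k=18): L=77 R=127
Round 4 (k=17): L=127 R=59

Answer: 86,14 14,77 77,127 127,59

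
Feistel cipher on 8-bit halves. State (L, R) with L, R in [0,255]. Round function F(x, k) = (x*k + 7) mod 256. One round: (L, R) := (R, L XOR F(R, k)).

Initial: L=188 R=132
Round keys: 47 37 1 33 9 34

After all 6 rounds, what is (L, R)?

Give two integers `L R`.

Answer: 44 96

Derivation:
Round 1 (k=47): L=132 R=255
Round 2 (k=37): L=255 R=102
Round 3 (k=1): L=102 R=146
Round 4 (k=33): L=146 R=191
Round 5 (k=9): L=191 R=44
Round 6 (k=34): L=44 R=96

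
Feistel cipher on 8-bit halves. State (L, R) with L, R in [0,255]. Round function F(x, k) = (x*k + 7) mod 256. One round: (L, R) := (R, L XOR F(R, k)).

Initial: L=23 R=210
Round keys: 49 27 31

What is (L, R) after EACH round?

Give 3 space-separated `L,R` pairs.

Answer: 210,46 46,51 51,26

Derivation:
Round 1 (k=49): L=210 R=46
Round 2 (k=27): L=46 R=51
Round 3 (k=31): L=51 R=26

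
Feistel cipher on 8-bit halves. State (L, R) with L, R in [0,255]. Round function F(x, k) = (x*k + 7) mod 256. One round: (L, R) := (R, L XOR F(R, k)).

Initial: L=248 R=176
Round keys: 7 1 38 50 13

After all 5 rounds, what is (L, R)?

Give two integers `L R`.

Answer: 201 248

Derivation:
Round 1 (k=7): L=176 R=47
Round 2 (k=1): L=47 R=134
Round 3 (k=38): L=134 R=196
Round 4 (k=50): L=196 R=201
Round 5 (k=13): L=201 R=248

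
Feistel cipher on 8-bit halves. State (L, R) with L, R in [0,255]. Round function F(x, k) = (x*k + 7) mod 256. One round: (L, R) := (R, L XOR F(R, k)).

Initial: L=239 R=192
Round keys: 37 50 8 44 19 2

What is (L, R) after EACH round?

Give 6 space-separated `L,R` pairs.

Answer: 192,40 40,23 23,151 151,236 236,28 28,211

Derivation:
Round 1 (k=37): L=192 R=40
Round 2 (k=50): L=40 R=23
Round 3 (k=8): L=23 R=151
Round 4 (k=44): L=151 R=236
Round 5 (k=19): L=236 R=28
Round 6 (k=2): L=28 R=211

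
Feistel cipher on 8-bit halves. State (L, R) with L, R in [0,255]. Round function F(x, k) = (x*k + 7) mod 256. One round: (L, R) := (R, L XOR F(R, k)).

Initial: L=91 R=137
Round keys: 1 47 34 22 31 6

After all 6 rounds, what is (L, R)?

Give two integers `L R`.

Round 1 (k=1): L=137 R=203
Round 2 (k=47): L=203 R=197
Round 3 (k=34): L=197 R=250
Round 4 (k=22): L=250 R=70
Round 5 (k=31): L=70 R=123
Round 6 (k=6): L=123 R=175

Answer: 123 175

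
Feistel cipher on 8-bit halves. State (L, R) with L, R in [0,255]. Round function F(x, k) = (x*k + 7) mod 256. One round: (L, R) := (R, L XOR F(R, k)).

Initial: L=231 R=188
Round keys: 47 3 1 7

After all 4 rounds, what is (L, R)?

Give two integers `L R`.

Answer: 146 242

Derivation:
Round 1 (k=47): L=188 R=108
Round 2 (k=3): L=108 R=247
Round 3 (k=1): L=247 R=146
Round 4 (k=7): L=146 R=242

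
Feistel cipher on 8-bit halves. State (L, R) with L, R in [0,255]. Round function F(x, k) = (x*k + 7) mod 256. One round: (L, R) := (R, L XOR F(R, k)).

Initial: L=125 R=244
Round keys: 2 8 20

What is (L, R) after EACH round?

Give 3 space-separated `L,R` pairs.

Answer: 244,146 146,99 99,81

Derivation:
Round 1 (k=2): L=244 R=146
Round 2 (k=8): L=146 R=99
Round 3 (k=20): L=99 R=81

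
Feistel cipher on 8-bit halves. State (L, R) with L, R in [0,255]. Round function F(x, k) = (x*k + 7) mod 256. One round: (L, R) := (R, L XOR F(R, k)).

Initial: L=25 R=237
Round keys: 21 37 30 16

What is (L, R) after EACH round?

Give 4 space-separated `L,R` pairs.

Answer: 237,97 97,225 225,4 4,166

Derivation:
Round 1 (k=21): L=237 R=97
Round 2 (k=37): L=97 R=225
Round 3 (k=30): L=225 R=4
Round 4 (k=16): L=4 R=166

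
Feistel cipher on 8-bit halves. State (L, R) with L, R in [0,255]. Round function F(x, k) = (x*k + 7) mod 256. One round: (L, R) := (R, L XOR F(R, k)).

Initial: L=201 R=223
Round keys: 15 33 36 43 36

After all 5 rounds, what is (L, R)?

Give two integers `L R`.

Answer: 234 189

Derivation:
Round 1 (k=15): L=223 R=209
Round 2 (k=33): L=209 R=39
Round 3 (k=36): L=39 R=82
Round 4 (k=43): L=82 R=234
Round 5 (k=36): L=234 R=189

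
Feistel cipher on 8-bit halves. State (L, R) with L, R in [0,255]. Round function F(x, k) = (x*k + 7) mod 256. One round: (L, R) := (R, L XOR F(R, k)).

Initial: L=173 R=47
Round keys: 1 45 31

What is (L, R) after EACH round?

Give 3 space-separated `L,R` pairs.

Answer: 47,155 155,105 105,37

Derivation:
Round 1 (k=1): L=47 R=155
Round 2 (k=45): L=155 R=105
Round 3 (k=31): L=105 R=37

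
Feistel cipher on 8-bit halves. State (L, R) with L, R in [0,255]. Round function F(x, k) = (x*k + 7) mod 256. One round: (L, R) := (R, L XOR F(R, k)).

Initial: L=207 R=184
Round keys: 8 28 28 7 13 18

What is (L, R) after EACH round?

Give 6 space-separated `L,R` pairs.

Round 1 (k=8): L=184 R=8
Round 2 (k=28): L=8 R=95
Round 3 (k=28): L=95 R=99
Round 4 (k=7): L=99 R=227
Round 5 (k=13): L=227 R=237
Round 6 (k=18): L=237 R=82

Answer: 184,8 8,95 95,99 99,227 227,237 237,82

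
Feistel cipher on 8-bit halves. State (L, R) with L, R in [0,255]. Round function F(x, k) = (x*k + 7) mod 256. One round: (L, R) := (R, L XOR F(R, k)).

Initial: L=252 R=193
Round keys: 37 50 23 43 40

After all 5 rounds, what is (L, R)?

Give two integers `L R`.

Answer: 244 134

Derivation:
Round 1 (k=37): L=193 R=16
Round 2 (k=50): L=16 R=230
Round 3 (k=23): L=230 R=161
Round 4 (k=43): L=161 R=244
Round 5 (k=40): L=244 R=134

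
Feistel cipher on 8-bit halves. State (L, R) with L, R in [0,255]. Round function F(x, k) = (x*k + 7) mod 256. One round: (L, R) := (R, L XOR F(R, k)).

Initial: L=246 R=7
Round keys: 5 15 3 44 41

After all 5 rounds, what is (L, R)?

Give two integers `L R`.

Round 1 (k=5): L=7 R=220
Round 2 (k=15): L=220 R=236
Round 3 (k=3): L=236 R=23
Round 4 (k=44): L=23 R=23
Round 5 (k=41): L=23 R=161

Answer: 23 161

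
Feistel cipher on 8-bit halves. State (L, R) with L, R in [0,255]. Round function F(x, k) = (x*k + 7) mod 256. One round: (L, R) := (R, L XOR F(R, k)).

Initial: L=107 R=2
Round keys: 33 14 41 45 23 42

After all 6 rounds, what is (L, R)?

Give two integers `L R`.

Round 1 (k=33): L=2 R=34
Round 2 (k=14): L=34 R=225
Round 3 (k=41): L=225 R=50
Round 4 (k=45): L=50 R=48
Round 5 (k=23): L=48 R=101
Round 6 (k=42): L=101 R=169

Answer: 101 169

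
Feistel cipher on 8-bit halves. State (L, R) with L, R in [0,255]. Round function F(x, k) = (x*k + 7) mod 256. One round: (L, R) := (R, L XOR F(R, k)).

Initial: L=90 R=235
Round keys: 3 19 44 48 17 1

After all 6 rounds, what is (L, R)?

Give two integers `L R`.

Round 1 (k=3): L=235 R=146
Round 2 (k=19): L=146 R=54
Round 3 (k=44): L=54 R=221
Round 4 (k=48): L=221 R=65
Round 5 (k=17): L=65 R=133
Round 6 (k=1): L=133 R=205

Answer: 133 205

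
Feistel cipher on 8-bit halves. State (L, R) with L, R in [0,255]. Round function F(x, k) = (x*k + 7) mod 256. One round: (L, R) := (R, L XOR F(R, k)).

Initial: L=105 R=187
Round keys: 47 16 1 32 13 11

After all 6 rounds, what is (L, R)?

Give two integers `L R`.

Answer: 240 124

Derivation:
Round 1 (k=47): L=187 R=53
Round 2 (k=16): L=53 R=236
Round 3 (k=1): L=236 R=198
Round 4 (k=32): L=198 R=43
Round 5 (k=13): L=43 R=240
Round 6 (k=11): L=240 R=124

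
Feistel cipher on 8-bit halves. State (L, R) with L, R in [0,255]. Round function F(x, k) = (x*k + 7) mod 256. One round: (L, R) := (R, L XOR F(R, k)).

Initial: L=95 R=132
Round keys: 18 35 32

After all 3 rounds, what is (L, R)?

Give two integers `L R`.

Round 1 (k=18): L=132 R=16
Round 2 (k=35): L=16 R=179
Round 3 (k=32): L=179 R=119

Answer: 179 119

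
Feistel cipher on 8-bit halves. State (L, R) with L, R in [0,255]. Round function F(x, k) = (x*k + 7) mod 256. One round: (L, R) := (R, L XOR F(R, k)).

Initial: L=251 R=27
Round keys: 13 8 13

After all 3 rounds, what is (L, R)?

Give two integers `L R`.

Round 1 (k=13): L=27 R=157
Round 2 (k=8): L=157 R=244
Round 3 (k=13): L=244 R=246

Answer: 244 246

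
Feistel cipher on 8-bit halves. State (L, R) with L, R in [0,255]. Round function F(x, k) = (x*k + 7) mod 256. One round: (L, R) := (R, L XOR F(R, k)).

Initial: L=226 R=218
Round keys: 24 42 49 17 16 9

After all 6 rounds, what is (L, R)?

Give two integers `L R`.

Round 1 (k=24): L=218 R=149
Round 2 (k=42): L=149 R=163
Round 3 (k=49): L=163 R=175
Round 4 (k=17): L=175 R=5
Round 5 (k=16): L=5 R=248
Round 6 (k=9): L=248 R=186

Answer: 248 186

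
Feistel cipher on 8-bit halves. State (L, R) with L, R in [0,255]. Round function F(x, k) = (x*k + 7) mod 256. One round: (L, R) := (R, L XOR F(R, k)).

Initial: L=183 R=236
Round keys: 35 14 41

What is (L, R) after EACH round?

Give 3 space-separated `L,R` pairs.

Answer: 236,252 252,35 35,94

Derivation:
Round 1 (k=35): L=236 R=252
Round 2 (k=14): L=252 R=35
Round 3 (k=41): L=35 R=94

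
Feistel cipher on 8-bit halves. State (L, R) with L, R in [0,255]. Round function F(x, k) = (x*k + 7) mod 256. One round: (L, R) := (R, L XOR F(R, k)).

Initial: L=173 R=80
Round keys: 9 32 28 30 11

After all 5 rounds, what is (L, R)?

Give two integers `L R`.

Answer: 82 124

Derivation:
Round 1 (k=9): L=80 R=122
Round 2 (k=32): L=122 R=23
Round 3 (k=28): L=23 R=241
Round 4 (k=30): L=241 R=82
Round 5 (k=11): L=82 R=124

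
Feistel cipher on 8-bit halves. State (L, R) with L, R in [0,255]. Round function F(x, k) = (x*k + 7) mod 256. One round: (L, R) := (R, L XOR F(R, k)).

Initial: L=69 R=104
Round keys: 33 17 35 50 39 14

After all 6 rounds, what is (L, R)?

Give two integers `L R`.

Round 1 (k=33): L=104 R=42
Round 2 (k=17): L=42 R=185
Round 3 (k=35): L=185 R=120
Round 4 (k=50): L=120 R=206
Round 5 (k=39): L=206 R=17
Round 6 (k=14): L=17 R=59

Answer: 17 59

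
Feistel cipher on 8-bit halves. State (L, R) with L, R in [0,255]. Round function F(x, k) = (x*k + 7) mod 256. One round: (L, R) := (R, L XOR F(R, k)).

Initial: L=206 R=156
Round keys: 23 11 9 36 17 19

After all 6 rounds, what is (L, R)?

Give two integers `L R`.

Round 1 (k=23): L=156 R=197
Round 2 (k=11): L=197 R=226
Round 3 (k=9): L=226 R=60
Round 4 (k=36): L=60 R=149
Round 5 (k=17): L=149 R=208
Round 6 (k=19): L=208 R=226

Answer: 208 226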